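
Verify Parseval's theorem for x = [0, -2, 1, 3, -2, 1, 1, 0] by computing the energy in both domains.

Time domain:
Σ|x[n]|² = |0|² + |-2|² + |1|² + |3|² + |-2|² + |1|² + |1|² + |0|² = 20.0000

Frequency domain:
(1/8)Σ|X[k]|² = (1/8)(|2|² + |-2.2426|² + |-4+4i|² + |6.2426|² + |-2|² + |6.2426|² + |-4-4i|² + |-2.2426|²) = (1/8)·160.0000 = 20.0000

Both sides agree, confirming Parseval's theorem.

Σ|x[n]|² = (1/N)Σ|X[k]|² = 20.0000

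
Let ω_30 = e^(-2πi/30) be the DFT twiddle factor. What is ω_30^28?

ω_30^28 = e^(-2πi·28/30)
= cos(-2π·28/30) + i·sin(-2π·28/30)
= cos(-56π/30) + i·sin(-56π/30)

ω_30^28 = cos(-56π/30) + i·sin(-56π/30) = 0.9135+0.4067i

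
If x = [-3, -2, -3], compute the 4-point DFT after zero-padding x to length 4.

Original 3-point DFT: [-8, -0.5000-0.8660i, -0.5000+0.8660i]
Zero-padded 4-point DFT provides frequency interpolation.

DFT_4([x, 0, ...]) = [-8, 2i, -4, -2i]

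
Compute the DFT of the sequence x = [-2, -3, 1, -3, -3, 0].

X[k] = Σ(n=0 to 5) x[n] · ω_6^(nk)
where ω_6 = e^(-2πi/6)

Computing each X[k]:
X[0] = -10
X[1] = 0.5000-0.8660i
X[2] = -2.5000+6.0622i
X[3] = 2
X[4] = -2.5000-6.0622i
X[5] = 0.5000+0.8660i

X = [-10, 0.5000-0.8660i, -2.5000+6.0622i, 2, -2.5000-6.0622i, 0.5000+0.8660i]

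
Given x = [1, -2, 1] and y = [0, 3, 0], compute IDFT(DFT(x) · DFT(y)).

(x ⊛ y)[n] = Σ(m=0 to 2) x[m] · y[(n-m) mod 3]

Computing each output sample:
(x ⊛ y)[0] = 3
(x ⊛ y)[1] = 3
(x ⊛ y)[2] = -6

x ⊛ y = [3, 3, -6]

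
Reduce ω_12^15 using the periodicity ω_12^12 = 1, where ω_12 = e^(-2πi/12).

Since ω_12^12 = 1, powers reduce modulo 12.
15 mod 12 = 3
So ω_12^15 = ω_12^3 = e^(-2πi·3/12)

ω_12^15 = ω_12^3 = -1i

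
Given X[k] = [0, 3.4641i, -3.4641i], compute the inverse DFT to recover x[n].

x[n] = (1/3) Σ(k=0 to 2) X[k] · e^(2πikn/3)

Computing each x[n]:
x[0] = 0
x[1] = -2
x[2] = 2

x = [0, -2, 2]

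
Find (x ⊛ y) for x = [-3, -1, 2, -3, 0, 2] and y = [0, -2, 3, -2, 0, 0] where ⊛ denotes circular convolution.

(x ⊛ y)[n] = Σ(m=0 to 5) x[m] · y[(n-m) mod 6]

Computing each output sample:
(x ⊛ y)[0] = 2
(x ⊛ y)[1] = 12
(x ⊛ y)[2] = -11
(x ⊛ y)[3] = -1
(x ⊛ y)[4] = 14
(x ⊛ y)[5] = -13

x ⊛ y = [2, 12, -11, -1, 14, -13]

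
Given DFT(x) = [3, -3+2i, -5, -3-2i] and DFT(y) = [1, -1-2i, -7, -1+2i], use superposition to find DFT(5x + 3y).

By linearity: DFT(5x + 3y) = 5·DFT(x) + 3·DFT(y)
= 5·[3, -3+2i, -5, -3-2i] + 3·[1, -1-2i, -7, -1+2i]

Computing element-wise:
Z[0] = 5·(3) + 3·(1) = 18
Z[1] = 5·(-3+2i) + 3·(-1-2i) = -18+4i
Z[2] = 5·(-5) + 3·(-7) = -46
Z[3] = 5·(-3-2i) + 3·(-1+2i) = -18-4i

DFT(5x + 3y) = 5·X + 3·Y = [18, -18+4i, -46, -18-4i]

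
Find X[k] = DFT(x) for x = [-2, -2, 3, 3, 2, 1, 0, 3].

X[k] = Σ(n=0 to 7) x[n] · ω_8^(nk)
where ω_8 = e^(-2πi/8)

Computing each X[k]:
X[0] = 8
X[1] = -6.1213-0.8787i
X[2] = -3+7i
X[3] = -1.8787+5.1213i
X[4] = -2
X[5] = -1.8787-5.1213i
X[6] = -3-7i
X[7] = -6.1213+0.8787i

X = [8, -6.1213-0.8787i, -3+7i, -1.8787+5.1213i, -2, -1.8787-5.1213i, -3-7i, -6.1213+0.8787i]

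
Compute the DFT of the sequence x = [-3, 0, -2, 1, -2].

X[k] = Σ(n=0 to 4) x[n] · ω_5^(nk)
where ω_5 = e^(-2πi/5)

Computing each X[k]:
X[0] = -6
X[1] = -2.8090-0.1388i
X[2] = -1.6910-4.0287i
X[3] = -1.6910+4.0287i
X[4] = -2.8090+0.1388i

X = [-6, -2.8090-0.1388i, -1.6910-4.0287i, -1.6910+4.0287i, -2.8090+0.1388i]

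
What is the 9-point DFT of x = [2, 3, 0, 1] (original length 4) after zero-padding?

Original 4-point DFT: [6, 2-2i, -2, 2+2i]
Zero-padded 9-point DFT provides frequency interpolation.

DFT_9([x, 0, ...]) = [6, 3.7981-2.7944i, 2.0209-2.0884i, 1.5000-2.5981i, -1.3191-1.8921i, -1.3191+1.8921i, 1.5000+2.5981i, 2.0209+2.0884i, 3.7981+2.7944i]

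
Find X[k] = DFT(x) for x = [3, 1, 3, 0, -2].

X[k] = Σ(n=0 to 4) x[n] · ω_5^(nk)
where ω_5 = e^(-2πi/5)

Computing each X[k]:
X[0] = 5
X[1] = 0.2639-4.6165i
X[2] = 4.7361+1.0898i
X[3] = 4.7361-1.0898i
X[4] = 0.2639+4.6165i

X = [5, 0.2639-4.6165i, 4.7361+1.0898i, 4.7361-1.0898i, 0.2639+4.6165i]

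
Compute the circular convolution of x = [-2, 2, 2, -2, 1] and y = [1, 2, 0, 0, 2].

(x ⊛ y)[n] = Σ(m=0 to 4) x[m] · y[(n-m) mod 5]

Computing each output sample:
(x ⊛ y)[0] = 4
(x ⊛ y)[1] = 2
(x ⊛ y)[2] = 2
(x ⊛ y)[3] = 4
(x ⊛ y)[4] = -7

x ⊛ y = [4, 2, 2, 4, -7]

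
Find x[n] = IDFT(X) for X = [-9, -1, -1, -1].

x[n] = (1/4) Σ(k=0 to 3) X[k] · e^(2πikn/4)

Computing each x[n]:
x[0] = -3
x[1] = -2
x[2] = -2
x[3] = -2

x = [-3, -2, -2, -2]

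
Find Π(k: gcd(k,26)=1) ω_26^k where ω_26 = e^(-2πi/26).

The primitive 26th roots of unity are ω_26^k for k coprime to 26: k ∈ {1, 3, 5, 7, 9, 11, 15, 17, 19, 21, 23, 25}
Their product equals the constant term of the cyclotomic polynomial Φ_26(x) up to sign.
For n ≥ 3, the product of all primitive nth roots of unity is 1. (For n=1 it is 1; for n=2 it is -1.)

1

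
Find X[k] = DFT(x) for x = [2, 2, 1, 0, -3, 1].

X[k] = Σ(n=0 to 5) x[n] · ω_6^(nk)
where ω_6 = e^(-2πi/6)

Computing each X[k]:
X[0] = 3
X[1] = 4.5000-4.3301i
X[2] = 1.5000+2.5981i
X[3] = -3
X[4] = 1.5000-2.5981i
X[5] = 4.5000+4.3301i

X = [3, 4.5000-4.3301i, 1.5000+2.5981i, -3, 1.5000-2.5981i, 4.5000+4.3301i]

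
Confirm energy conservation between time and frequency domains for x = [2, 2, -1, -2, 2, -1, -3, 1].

Time domain:
Σ|x[n]|² = |2|² + |2|² + |-1|² + |-2|² + |2|² + |-1|² + |-3|² + |1|² = 28.0000

Frequency domain:
(1/8)Σ|X[k]|² = (1/8)(|0|² + |4.2426-2.0000i|² + |8-2i|² + |-4.2426+2.0000i|² + |0|² + |-4.2426-2.0000i|² + |8+2i|² + |4.2426+2.0000i|²) = (1/8)·224.0000 = 28.0000

Both sides agree, confirming Parseval's theorem.

Σ|x[n]|² = (1/N)Σ|X[k]|² = 28.0000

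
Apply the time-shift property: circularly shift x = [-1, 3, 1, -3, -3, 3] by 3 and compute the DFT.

Time shift by 3: X_shifted[k] = ω_6^(3k) · X[k]
Shifted x = [-3, -3, 3, -1, 3, 1]

DFT(x[n-3]) = [0, -6.0000+3.4641i, -6.0000+3.4641i, 6, -6.0000-3.4641i, -6.0000-3.4641i]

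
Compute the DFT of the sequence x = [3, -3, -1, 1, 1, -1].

X[k] = Σ(n=0 to 5) x[n] · ω_6^(nk)
where ω_6 = e^(-2πi/6)

Computing each X[k]:
X[0] = 0
X[1] = 3.4641i
X[2] = 6
X[3] = 6
X[4] = 6
X[5] = -3.4641i

X = [0, 3.4641i, 6, 6, 6, -3.4641i]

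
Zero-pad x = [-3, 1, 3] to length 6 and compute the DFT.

Original 3-point DFT: [1, -5.0000+1.7321i, -5.0000-1.7321i]
Zero-padded 6-point DFT provides frequency interpolation.

DFT_6([x, 0, ...]) = [1, -4.0000-3.4641i, -5.0000+1.7321i, -1, -5.0000-1.7321i, -4.0000+3.4641i]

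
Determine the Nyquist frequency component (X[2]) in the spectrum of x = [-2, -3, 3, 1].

X[2] = Σ(n=0 to 3) x[n] · ω_4^(2n) where ω_4 = e^(-2πi/4)
= (-2)·ω_4^0 + (-3)·ω_4^2 + (3)·ω_4^4 + (1)·ω_4^6

X[2] = 3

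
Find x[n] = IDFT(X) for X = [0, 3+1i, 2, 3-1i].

x[n] = (1/4) Σ(k=0 to 3) X[k] · e^(2πikn/4)

Computing each x[n]:
x[0] = 2
x[1] = -1
x[2] = -1
x[3] = 0

x = [2, -1, -1, 0]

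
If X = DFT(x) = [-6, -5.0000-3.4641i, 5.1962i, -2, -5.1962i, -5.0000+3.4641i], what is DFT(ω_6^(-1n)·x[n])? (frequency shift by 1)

Modulation property: DFT(ω_6^(-1n)·x[n]) = X[(k-1) mod 6], so circularly shift X by 1 positions.

X[k-1] = [-5.0000+3.4641i, -6, -5.0000-3.4641i, 5.1962i, -2, -5.1962i]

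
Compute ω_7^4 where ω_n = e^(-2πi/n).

ω_7^4 = e^(-2πi·4/7)
= cos(-2π·4/7) + i·sin(-2π·4/7)
= cos(-8π/7) + i·sin(-8π/7)

ω_7^4 = cos(-8π/7) + i·sin(-8π/7) = -0.9010+0.4339i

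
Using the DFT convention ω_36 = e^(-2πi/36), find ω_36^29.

ω_36^29 = e^(-2πi·29/36)
= cos(-2π·29/36) + i·sin(-2π·29/36)
= cos(-58π/36) + i·sin(-58π/36)

ω_36^29 = cos(-58π/36) + i·sin(-58π/36) = 0.3420+0.9397i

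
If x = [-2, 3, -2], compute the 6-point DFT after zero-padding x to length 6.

Original 3-point DFT: [-1, -2.5000-4.3301i, -2.5000+4.3301i]
Zero-padded 6-point DFT provides frequency interpolation.

DFT_6([x, 0, ...]) = [-1, 0.5000-0.8660i, -2.5000-4.3301i, -7, -2.5000+4.3301i, 0.5000+0.8660i]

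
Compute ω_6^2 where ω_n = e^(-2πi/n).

ω_6^2 = e^(-2πi·2/6)
= cos(-2π·2/6) + i·sin(-2π·2/6)
= cos(-4π/6) + i·sin(-4π/6)

ω_6^2 = cos(-4π/6) + i·sin(-4π/6) = -0.5000-0.8660i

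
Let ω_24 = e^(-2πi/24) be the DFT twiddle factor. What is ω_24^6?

ω_24^6 = e^(-2πi·6/24)
= cos(-2π·6/24) + i·sin(-2π·6/24)
= cos(-12π/24) + i·sin(-12π/24)

ω_24^6 = cos(-12π/24) + i·sin(-12π/24) = -1i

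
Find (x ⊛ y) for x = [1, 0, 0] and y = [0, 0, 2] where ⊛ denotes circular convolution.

(x ⊛ y)[n] = Σ(m=0 to 2) x[m] · y[(n-m) mod 3]

Computing each output sample:
(x ⊛ y)[0] = 0
(x ⊛ y)[1] = 0
(x ⊛ y)[2] = 2

x ⊛ y = [0, 0, 2]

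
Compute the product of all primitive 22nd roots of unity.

The primitive 22nd roots of unity are ω_22^k for k coprime to 22: k ∈ {1, 3, 5, 7, 9, 13, 15, 17, 19, 21}
Their product equals the constant term of the cyclotomic polynomial Φ_22(x) up to sign.
For n ≥ 3, the product of all primitive nth roots of unity is 1. (For n=1 it is 1; for n=2 it is -1.)

1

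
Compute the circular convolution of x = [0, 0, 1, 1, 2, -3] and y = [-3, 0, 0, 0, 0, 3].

(x ⊛ y)[n] = Σ(m=0 to 5) x[m] · y[(n-m) mod 6]

Computing each output sample:
(x ⊛ y)[0] = 0
(x ⊛ y)[1] = 3
(x ⊛ y)[2] = 0
(x ⊛ y)[3] = 3
(x ⊛ y)[4] = -15
(x ⊛ y)[5] = 9

x ⊛ y = [0, 3, 0, 3, -15, 9]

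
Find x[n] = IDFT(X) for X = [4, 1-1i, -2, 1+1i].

x[n] = (1/4) Σ(k=0 to 3) X[k] · e^(2πikn/4)

Computing each x[n]:
x[0] = 1
x[1] = 2
x[2] = 0
x[3] = 1

x = [1, 2, 0, 1]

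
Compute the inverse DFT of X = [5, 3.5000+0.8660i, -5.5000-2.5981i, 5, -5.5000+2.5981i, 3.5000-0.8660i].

x[n] = (1/6) Σ(k=0 to 5) X[k] · e^(2πikn/6)

Computing each x[n]:
x[0] = 1
x[1] = 2
x[2] = 1
x[3] = -3
x[4] = 3
x[5] = 1

x = [1, 2, 1, -3, 3, 1]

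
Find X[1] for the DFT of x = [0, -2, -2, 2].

X[1] = Σ(n=0 to 3) x[n] · ω_4^(1n) where ω_4 = e^(-2πi/4)
= (0)·ω_4^0 + (-2)·ω_4^1 + (-2)·ω_4^2 + (2)·ω_4^3

X[1] = 2+4i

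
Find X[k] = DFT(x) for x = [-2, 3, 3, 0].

X[k] = Σ(n=0 to 3) x[n] · ω_4^(nk)
where ω_4 = e^(-2πi/4)

Computing each X[k]:
X[0] = 4
X[1] = -5-3i
X[2] = -2
X[3] = -5+3i

X = [4, -5-3i, -2, -5+3i]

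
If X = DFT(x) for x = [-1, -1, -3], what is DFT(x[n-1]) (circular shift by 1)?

Time shift by 1: X_shifted[k] = ω_3^(1k) · X[k]
Shifted x = [-3, -1, -1]

DFT(x[n-1]) = [-5, -2, -2]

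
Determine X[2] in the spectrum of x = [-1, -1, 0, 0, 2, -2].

X[2] = Σ(n=0 to 5) x[n] · ω_6^(2n) where ω_6 = e^(-2πi/6)
= (-1)·ω_6^0 + (-1)·ω_6^2 + (0)·ω_6^4 + (0)·ω_6^6 + (2)·ω_6^8 + (-2)·ω_6^10

X[2] = -0.5000-2.5981i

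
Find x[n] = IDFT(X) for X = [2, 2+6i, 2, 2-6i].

x[n] = (1/4) Σ(k=0 to 3) X[k] · e^(2πikn/4)

Computing each x[n]:
x[0] = 2
x[1] = -3
x[2] = 0
x[3] = 3

x = [2, -3, 0, 3]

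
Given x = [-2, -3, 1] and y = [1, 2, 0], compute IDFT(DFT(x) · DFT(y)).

(x ⊛ y)[n] = Σ(m=0 to 2) x[m] · y[(n-m) mod 3]

Computing each output sample:
(x ⊛ y)[0] = 0
(x ⊛ y)[1] = -7
(x ⊛ y)[2] = -5

x ⊛ y = [0, -7, -5]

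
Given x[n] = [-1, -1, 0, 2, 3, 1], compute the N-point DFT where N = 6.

X[k] = Σ(n=0 to 5) x[n] · ω_6^(nk)
where ω_6 = e^(-2πi/6)

Computing each X[k]:
X[0] = 4
X[1] = -4.5000+4.3301i
X[2] = -0.5000-0.8660i
X[3] = 0
X[4] = -0.5000+0.8660i
X[5] = -4.5000-4.3301i

X = [4, -4.5000+4.3301i, -0.5000-0.8660i, 0, -0.5000+0.8660i, -4.5000-4.3301i]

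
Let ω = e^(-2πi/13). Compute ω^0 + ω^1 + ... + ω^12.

Sum of all nth roots of unity equals 0 for n > 1 (geometric series with r ≠ 1).

0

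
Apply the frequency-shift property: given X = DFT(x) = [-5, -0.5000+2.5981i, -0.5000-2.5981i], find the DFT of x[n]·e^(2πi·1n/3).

Modulation property: DFT(ω_3^(-1n)·x[n]) = X[(k-1) mod 3], so circularly shift X by 1 positions.

X[k-1] = [-0.5000-2.5981i, -5, -0.5000+2.5981i]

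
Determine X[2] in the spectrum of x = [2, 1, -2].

X[2] = Σ(n=0 to 2) x[n] · ω_3^(2n) where ω_3 = e^(-2πi/3)
= (2)·ω_3^0 + (1)·ω_3^2 + (-2)·ω_3^4

X[2] = 2.5000+2.5981i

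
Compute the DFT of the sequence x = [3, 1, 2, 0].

X[k] = Σ(n=0 to 3) x[n] · ω_4^(nk)
where ω_4 = e^(-2πi/4)

Computing each X[k]:
X[0] = 6
X[1] = 1-1i
X[2] = 4
X[3] = 1+1i

X = [6, 1-1i, 4, 1+1i]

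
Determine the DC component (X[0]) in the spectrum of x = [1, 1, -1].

X[0] = Σ(n=0 to 2) x[n] · ω_3^0 = Σ x[n]
= (1) + (1) + (-1)

X[0] = 1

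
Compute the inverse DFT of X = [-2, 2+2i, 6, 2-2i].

x[n] = (1/4) Σ(k=0 to 3) X[k] · e^(2πikn/4)

Computing each x[n]:
x[0] = 2
x[1] = -3
x[2] = 0
x[3] = -1

x = [2, -3, 0, -1]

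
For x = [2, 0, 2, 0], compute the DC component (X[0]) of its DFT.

X[0] = Σ(n=0 to 3) x[n] · ω_4^0 = Σ x[n]
= (2) + (0) + (2) + (0)

X[0] = 4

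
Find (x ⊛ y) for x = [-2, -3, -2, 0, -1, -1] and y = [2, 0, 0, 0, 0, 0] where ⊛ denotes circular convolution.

(x ⊛ y)[n] = Σ(m=0 to 5) x[m] · y[(n-m) mod 6]

Computing each output sample:
(x ⊛ y)[0] = -4
(x ⊛ y)[1] = -6
(x ⊛ y)[2] = -4
(x ⊛ y)[3] = 0
(x ⊛ y)[4] = -2
(x ⊛ y)[5] = -2

x ⊛ y = [-4, -6, -4, 0, -2, -2]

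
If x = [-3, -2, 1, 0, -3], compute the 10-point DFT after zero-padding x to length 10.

Original 5-point DFT: [-7, -5.3541-1.5388i, 1.3541+0.3633i, 1.3541-0.3633i, -5.3541+1.5388i]
Zero-padded 10-point DFT provides frequency interpolation.

DFT_10([x, 0, ...]) = [-7, -1.8820+1.9879i, -5.3541-1.5388i, -4.1180+5.3431i, 1.3541+0.3633i, -3, 1.3541-0.3633i, -4.1180-5.3431i, -5.3541+1.5388i, -1.8820-1.9879i]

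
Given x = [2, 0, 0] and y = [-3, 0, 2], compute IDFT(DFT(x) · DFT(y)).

(x ⊛ y)[n] = Σ(m=0 to 2) x[m] · y[(n-m) mod 3]

Computing each output sample:
(x ⊛ y)[0] = -6
(x ⊛ y)[1] = 0
(x ⊛ y)[2] = 4

x ⊛ y = [-6, 0, 4]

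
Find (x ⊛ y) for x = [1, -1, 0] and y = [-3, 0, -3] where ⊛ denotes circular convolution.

(x ⊛ y)[n] = Σ(m=0 to 2) x[m] · y[(n-m) mod 3]

Computing each output sample:
(x ⊛ y)[0] = 0
(x ⊛ y)[1] = 3
(x ⊛ y)[2] = -3

x ⊛ y = [0, 3, -3]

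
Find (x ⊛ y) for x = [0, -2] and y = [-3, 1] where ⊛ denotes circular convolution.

(x ⊛ y)[n] = Σ(m=0 to 1) x[m] · y[(n-m) mod 2]

Computing each output sample:
(x ⊛ y)[0] = -2
(x ⊛ y)[1] = 6

x ⊛ y = [-2, 6]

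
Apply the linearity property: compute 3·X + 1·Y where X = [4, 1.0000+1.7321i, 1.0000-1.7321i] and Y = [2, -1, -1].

By linearity: DFT(3x + 1y) = 3·DFT(x) + 1·DFT(y)
= 3·[4, 1.0000+1.7321i, 1.0000-1.7321i] + 1·[2, -1, -1]

Computing element-wise:
Z[0] = 3·(4) + 1·(2) = 14
Z[1] = 3·(1.0000+1.7321i) + 1·(-1) = 2.0000+5.1963i
Z[2] = 3·(1.0000-1.7321i) + 1·(-1) = 2.0000-5.1963i

DFT(3x + 1y) = 3·X + 1·Y = [14, 2.0000+5.1963i, 2.0000-5.1963i]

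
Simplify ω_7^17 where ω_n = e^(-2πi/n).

Since ω_7^7 = 1, powers reduce modulo 7.
17 mod 7 = 3
So ω_7^17 = ω_7^3 = e^(-2πi·3/7)

ω_7^17 = ω_7^3 = -0.9010-0.4339i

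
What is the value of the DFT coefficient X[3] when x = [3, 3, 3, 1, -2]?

X[3] = Σ(n=0 to 4) x[n] · ω_5^(3n) where ω_5 = e^(-2πi/5)
= (3)·ω_5^0 + (3)·ω_5^3 + (3)·ω_5^6 + (1)·ω_5^9 + (-2)·ω_5^12

X[3] = 3.4271+1.0368i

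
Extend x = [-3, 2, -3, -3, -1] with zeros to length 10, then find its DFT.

Original 5-point DFT: [-8, 2.1631-2.8532i, -5.6631-1.7634i, -5.6631+1.7634i, 2.1631+2.8532i]
Zero-padded 10-point DFT provides frequency interpolation.

DFT_10([x, 0, ...]) = [-8, -0.5729+5.1186i, 2.1631-2.8532i, -3.9271-4.4778i, -5.6631-1.7634i, -6, -5.6631+1.7634i, -3.9271+4.4778i, 2.1631+2.8532i, -0.5729-5.1186i]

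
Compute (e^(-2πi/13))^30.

Since ω_13^13 = 1, powers reduce modulo 13.
30 mod 13 = 4
So ω_13^30 = ω_13^4 = e^(-2πi·4/13)

ω_13^30 = ω_13^4 = -0.3546-0.9350i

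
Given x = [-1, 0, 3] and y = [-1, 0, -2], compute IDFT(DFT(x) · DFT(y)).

(x ⊛ y)[n] = Σ(m=0 to 2) x[m] · y[(n-m) mod 3]

Computing each output sample:
(x ⊛ y)[0] = 1
(x ⊛ y)[1] = -6
(x ⊛ y)[2] = -1

x ⊛ y = [1, -6, -1]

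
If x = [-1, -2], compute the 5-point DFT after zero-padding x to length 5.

Original 2-point DFT: [-3, 1]
Zero-padded 5-point DFT provides frequency interpolation.

DFT_5([x, 0, ...]) = [-3, -1.6180+1.9021i, 0.6180+1.1756i, 0.6180-1.1756i, -1.6180-1.9021i]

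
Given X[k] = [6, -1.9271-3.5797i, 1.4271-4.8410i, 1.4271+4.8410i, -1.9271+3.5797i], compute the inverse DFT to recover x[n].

x[n] = (1/5) Σ(k=0 to 4) X[k] · e^(2πikn/5)

Computing each x[n]:
x[0] = 1
x[1] = 3
x[2] = 1
x[3] = 3
x[4] = -2

x = [1, 3, 1, 3, -2]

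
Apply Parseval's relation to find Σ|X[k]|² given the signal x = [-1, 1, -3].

Parseval: Σ|x[n]|² = (1/N)Σ|X[k]|², so Σ|X[k]|² = N·Σ|x[n]|² = 3·11.0000

Σ|X[k]|² = N·Σ|x[n]|² = 3·11.0000 = 33.0000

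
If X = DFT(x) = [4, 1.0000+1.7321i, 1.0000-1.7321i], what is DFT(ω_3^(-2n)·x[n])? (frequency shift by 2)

Modulation property: DFT(ω_3^(-2n)·x[n]) = X[(k-2) mod 3], so circularly shift X by 2 positions.

X[k-2] = [1.0000+1.7321i, 1.0000-1.7321i, 4]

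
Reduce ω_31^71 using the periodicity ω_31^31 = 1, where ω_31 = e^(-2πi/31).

Since ω_31^31 = 1, powers reduce modulo 31.
71 mod 31 = 9
So ω_31^71 = ω_31^9 = e^(-2πi·9/31)

ω_31^71 = ω_31^9 = -0.2507-0.9681i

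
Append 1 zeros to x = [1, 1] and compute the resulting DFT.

Original 2-point DFT: [2, 0]
Zero-padded 3-point DFT provides frequency interpolation.

DFT_3([x, 0, ...]) = [2, 0.5000-0.8660i, 0.5000+0.8660i]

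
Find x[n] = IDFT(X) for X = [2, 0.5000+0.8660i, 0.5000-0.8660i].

x[n] = (1/3) Σ(k=0 to 2) X[k] · e^(2πikn/3)

Computing each x[n]:
x[0] = 1
x[1] = 0
x[2] = 1

x = [1, 0, 1]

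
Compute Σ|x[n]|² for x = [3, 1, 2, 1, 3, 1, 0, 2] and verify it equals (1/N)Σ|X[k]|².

Time domain:
Σ|x[n]|² = |3|² + |1|² + |2|² + |1|² + |3|² + |1|² + |0|² + |2|² = 29.0000

Frequency domain:
(1/8)Σ|X[k]|² = (1/8)(|13|² + |0.7071-1.2929i|² + |4+1i|² + |-0.7071+2.7071i|² + |3|² + |-0.7071-2.7071i|² + |4-1i|² + |0.7071+1.2929i|²) = (1/8)·232.0000 = 29.0000

Both sides agree, confirming Parseval's theorem.

Σ|x[n]|² = (1/N)Σ|X[k]|² = 29.0000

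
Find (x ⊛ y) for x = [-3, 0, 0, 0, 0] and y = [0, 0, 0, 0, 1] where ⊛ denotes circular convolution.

(x ⊛ y)[n] = Σ(m=0 to 4) x[m] · y[(n-m) mod 5]

Computing each output sample:
(x ⊛ y)[0] = 0
(x ⊛ y)[1] = 0
(x ⊛ y)[2] = 0
(x ⊛ y)[3] = 0
(x ⊛ y)[4] = -3

x ⊛ y = [0, 0, 0, 0, -3]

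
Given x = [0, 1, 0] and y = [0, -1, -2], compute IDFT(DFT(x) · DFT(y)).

(x ⊛ y)[n] = Σ(m=0 to 2) x[m] · y[(n-m) mod 3]

Computing each output sample:
(x ⊛ y)[0] = -2
(x ⊛ y)[1] = 0
(x ⊛ y)[2] = -1

x ⊛ y = [-2, 0, -1]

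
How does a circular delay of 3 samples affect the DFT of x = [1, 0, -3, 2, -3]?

Time shift by 3: X_shifted[k] = ω_5^(3k) · X[k]
Shifted x = [-3, 2, -3, 1, 0]

DFT(x[n-3]) = [-3, -0.7639+0.4490i, -5.2361-4.9798i, -5.2361+4.9798i, -0.7639-0.4490i]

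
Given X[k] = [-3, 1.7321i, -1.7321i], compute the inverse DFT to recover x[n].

x[n] = (1/3) Σ(k=0 to 2) X[k] · e^(2πikn/3)

Computing each x[n]:
x[0] = -1
x[1] = -2
x[2] = 0

x = [-1, -2, 0]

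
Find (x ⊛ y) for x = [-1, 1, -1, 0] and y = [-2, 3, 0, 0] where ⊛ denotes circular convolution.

(x ⊛ y)[n] = Σ(m=0 to 3) x[m] · y[(n-m) mod 4]

Computing each output sample:
(x ⊛ y)[0] = 2
(x ⊛ y)[1] = -5
(x ⊛ y)[2] = 5
(x ⊛ y)[3] = -3

x ⊛ y = [2, -5, 5, -3]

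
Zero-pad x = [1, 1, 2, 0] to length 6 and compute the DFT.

Original 4-point DFT: [4, -1-1i, 2, -1+1i]
Zero-padded 6-point DFT provides frequency interpolation.

DFT_6([x, 0, ...]) = [4, 0.5000-2.5981i, -0.5000+0.8660i, 2, -0.5000-0.8660i, 0.5000+2.5981i]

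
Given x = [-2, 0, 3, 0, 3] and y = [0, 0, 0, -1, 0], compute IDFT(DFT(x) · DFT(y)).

(x ⊛ y)[n] = Σ(m=0 to 4) x[m] · y[(n-m) mod 5]

Computing each output sample:
(x ⊛ y)[0] = -3
(x ⊛ y)[1] = 0
(x ⊛ y)[2] = -3
(x ⊛ y)[3] = 2
(x ⊛ y)[4] = 0

x ⊛ y = [-3, 0, -3, 2, 0]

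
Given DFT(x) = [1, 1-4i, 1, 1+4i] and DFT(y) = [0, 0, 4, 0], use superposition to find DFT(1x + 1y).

By linearity: DFT(1x + 1y) = 1·DFT(x) + 1·DFT(y)
= 1·[1, 1-4i, 1, 1+4i] + 1·[0, 0, 4, 0]

Computing element-wise:
Z[0] = 1·(1) + 1·(0) = 1
Z[1] = 1·(1-4i) + 1·(0) = 1-4i
Z[2] = 1·(1) + 1·(4) = 5
Z[3] = 1·(1+4i) + 1·(0) = 1+4i

DFT(1x + 1y) = 1·X + 1·Y = [1, 1-4i, 5, 1+4i]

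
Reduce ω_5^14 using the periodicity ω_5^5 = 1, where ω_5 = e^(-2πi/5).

Since ω_5^5 = 1, powers reduce modulo 5.
14 mod 5 = 4
So ω_5^14 = ω_5^4 = e^(-2πi·4/5)

ω_5^14 = ω_5^4 = 0.3090+0.9511i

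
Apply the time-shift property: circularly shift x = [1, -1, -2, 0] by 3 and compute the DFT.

Time shift by 3: X_shifted[k] = ω_4^(3k) · X[k]
Shifted x = [-1, -2, 0, 1]

DFT(x[n-3]) = [-2, -1+3i, 0, -1-3i]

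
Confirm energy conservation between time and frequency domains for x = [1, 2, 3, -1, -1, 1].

Time domain:
Σ|x[n]|² = |1|² + |2|² + |3|² + |-1|² + |-1|² + |1|² = 17.0000

Frequency domain:
(1/6)Σ|X[k]|² = (1/6)(|5|² + |2.5000-4.3301i|² + |-2.5000+2.5981i|² + |1|² + |-2.5000-2.5981i|² + |2.5000+4.3301i|²) = (1/6)·102.0000 = 17.0000

Both sides agree, confirming Parseval's theorem.

Σ|x[n]|² = (1/N)Σ|X[k]|² = 17.0000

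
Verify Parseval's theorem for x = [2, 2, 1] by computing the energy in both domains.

Time domain:
Σ|x[n]|² = |2|² + |2|² + |1|² = 9.0000

Frequency domain:
(1/3)Σ|X[k]|² = (1/3)(|5|² + |0.5000-0.8660i|² + |0.5000+0.8660i|²) = (1/3)·27.0000 = 9.0000

Both sides agree, confirming Parseval's theorem.

Σ|x[n]|² = (1/N)Σ|X[k]|² = 9.0000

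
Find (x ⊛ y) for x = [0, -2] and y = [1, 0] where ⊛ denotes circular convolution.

(x ⊛ y)[n] = Σ(m=0 to 1) x[m] · y[(n-m) mod 2]

Computing each output sample:
(x ⊛ y)[0] = 0
(x ⊛ y)[1] = -2

x ⊛ y = [0, -2]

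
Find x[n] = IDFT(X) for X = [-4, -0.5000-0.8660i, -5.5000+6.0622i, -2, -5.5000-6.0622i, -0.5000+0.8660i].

x[n] = (1/6) Σ(k=0 to 5) X[k] · e^(2πikn/6)

Computing each x[n]:
x[0] = -3
x[1] = -1
x[2] = 2
x[3] = -2
x[4] = -2
x[5] = 2

x = [-3, -1, 2, -2, -2, 2]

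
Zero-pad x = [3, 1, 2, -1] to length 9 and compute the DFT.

Original 4-point DFT: [5, 1-2i, 5, 1+2i]
Zero-padded 9-point DFT provides frequency interpolation.

DFT_9([x, 0, ...]) = [5, 4.6133-1.7464i, 1.7943-2.5349i, 0.5000+0.8660i, 4.0924+1.8096i, 4.0924-1.8096i, 0.5000-0.8660i, 1.7943+2.5349i, 4.6133+1.7464i]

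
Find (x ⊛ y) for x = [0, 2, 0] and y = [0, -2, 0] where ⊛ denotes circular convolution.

(x ⊛ y)[n] = Σ(m=0 to 2) x[m] · y[(n-m) mod 3]

Computing each output sample:
(x ⊛ y)[0] = 0
(x ⊛ y)[1] = 0
(x ⊛ y)[2] = -4

x ⊛ y = [0, 0, -4]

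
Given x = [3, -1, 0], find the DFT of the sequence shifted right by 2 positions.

Time shift by 2: X_shifted[k] = ω_3^(2k) · X[k]
Shifted x = [-1, 0, 3]

DFT(x[n-2]) = [2, -2.5000+2.5981i, -2.5000-2.5981i]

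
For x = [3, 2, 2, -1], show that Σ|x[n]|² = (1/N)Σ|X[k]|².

Time domain:
Σ|x[n]|² = |3|² + |2|² + |2|² + |-1|² = 18.0000

Frequency domain:
(1/4)Σ|X[k]|² = (1/4)(|6|² + |1-3i|² + |4|² + |1+3i|²) = (1/4)·72.0000 = 18.0000

Both sides agree, confirming Parseval's theorem.

Σ|x[n]|² = (1/N)Σ|X[k]|² = 18.0000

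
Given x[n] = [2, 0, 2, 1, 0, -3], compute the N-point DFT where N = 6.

X[k] = Σ(n=0 to 5) x[n] · ω_6^(nk)
where ω_6 = e^(-2πi/6)

Computing each X[k]:
X[0] = 2
X[1] = -1.5000-4.3301i
X[2] = 3.5000-0.8660i
X[3] = 6
X[4] = 3.5000+0.8660i
X[5] = -1.5000+4.3301i

X = [2, -1.5000-4.3301i, 3.5000-0.8660i, 6, 3.5000+0.8660i, -1.5000+4.3301i]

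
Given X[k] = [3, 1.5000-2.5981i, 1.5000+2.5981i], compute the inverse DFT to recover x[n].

x[n] = (1/3) Σ(k=0 to 2) X[k] · e^(2πikn/3)

Computing each x[n]:
x[0] = 2
x[1] = 2
x[2] = -1

x = [2, 2, -1]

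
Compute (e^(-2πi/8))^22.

Since ω_8^8 = 1, powers reduce modulo 8.
22 mod 8 = 6
So ω_8^22 = ω_8^6 = e^(-2πi·6/8)

ω_8^22 = ω_8^6 = 1i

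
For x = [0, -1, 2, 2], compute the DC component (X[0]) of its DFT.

X[0] = Σ(n=0 to 3) x[n] · ω_4^0 = Σ x[n]
= (0) + (-1) + (2) + (2)

X[0] = 3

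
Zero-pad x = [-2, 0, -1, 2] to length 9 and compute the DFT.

Original 4-point DFT: [-1, -1+2i, -5, -1-2i]
Zero-padded 9-point DFT provides frequency interpolation.

DFT_9([x, 0, ...]) = [-1, -3.1736-0.7472i, -2.0603+2.0741i, 0.5000-0.8660i, -3.7660-2.3748i, -3.7660+2.3748i, 0.5000+0.8660i, -2.0603-2.0741i, -3.1736+0.7472i]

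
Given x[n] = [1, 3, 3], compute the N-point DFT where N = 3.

X[k] = Σ(n=0 to 2) x[n] · ω_3^(nk)
where ω_3 = e^(-2πi/3)

Computing each X[k]:
X[0] = 7
X[1] = -2
X[2] = -2

X = [7, -2, -2]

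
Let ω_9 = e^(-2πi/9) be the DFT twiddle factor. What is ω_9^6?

ω_9^6 = e^(-2πi·6/9)
= cos(-2π·6/9) + i·sin(-2π·6/9)
= cos(-12π/9) + i·sin(-12π/9)

ω_9^6 = cos(-12π/9) + i·sin(-12π/9) = -0.5000+0.8660i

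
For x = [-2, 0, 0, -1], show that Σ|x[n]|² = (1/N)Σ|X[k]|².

Time domain:
Σ|x[n]|² = |-2|² + |0|² + |0|² + |-1|² = 5.0000

Frequency domain:
(1/4)Σ|X[k]|² = (1/4)(|-3|² + |-2-1i|² + |-1|² + |-2+1i|²) = (1/4)·20.0000 = 5.0000

Both sides agree, confirming Parseval's theorem.

Σ|x[n]|² = (1/N)Σ|X[k]|² = 5.0000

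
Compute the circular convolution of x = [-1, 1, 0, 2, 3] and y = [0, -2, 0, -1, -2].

(x ⊛ y)[n] = Σ(m=0 to 4) x[m] · y[(n-m) mod 5]

Computing each output sample:
(x ⊛ y)[0] = -8
(x ⊛ y)[1] = 0
(x ⊛ y)[2] = -9
(x ⊛ y)[3] = -5
(x ⊛ y)[4] = -3

x ⊛ y = [-8, 0, -9, -5, -3]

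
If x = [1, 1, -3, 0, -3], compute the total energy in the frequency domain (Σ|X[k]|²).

Parseval: Σ|x[n]|² = (1/N)Σ|X[k]|², so Σ|X[k]|² = N·Σ|x[n]|² = 5·20.0000

Σ|X[k]|² = N·Σ|x[n]|² = 5·20.0000 = 100.0000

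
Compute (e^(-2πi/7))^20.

Since ω_7^7 = 1, powers reduce modulo 7.
20 mod 7 = 6
So ω_7^20 = ω_7^6 = e^(-2πi·6/7)

ω_7^20 = ω_7^6 = 0.6235+0.7818i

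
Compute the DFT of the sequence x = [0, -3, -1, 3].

X[k] = Σ(n=0 to 3) x[n] · ω_4^(nk)
where ω_4 = e^(-2πi/4)

Computing each X[k]:
X[0] = -1
X[1] = 1+6i
X[2] = -1
X[3] = 1-6i

X = [-1, 1+6i, -1, 1-6i]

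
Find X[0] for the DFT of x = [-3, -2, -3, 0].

X[0] = Σ(n=0 to 3) x[n] · ω_4^0 = Σ x[n]
= (-3) + (-2) + (-3) + (0)

X[0] = -8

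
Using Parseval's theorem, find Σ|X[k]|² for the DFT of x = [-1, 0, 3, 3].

Parseval: Σ|x[n]|² = (1/N)Σ|X[k]|², so Σ|X[k]|² = N·Σ|x[n]|² = 4·19.0000

Σ|X[k]|² = N·Σ|x[n]|² = 4·19.0000 = 76.0000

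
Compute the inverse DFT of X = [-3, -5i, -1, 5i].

x[n] = (1/4) Σ(k=0 to 3) X[k] · e^(2πikn/4)

Computing each x[n]:
x[0] = -1
x[1] = 2
x[2] = -1
x[3] = -3

x = [-1, 2, -1, -3]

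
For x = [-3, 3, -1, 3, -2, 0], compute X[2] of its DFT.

X[2] = Σ(n=0 to 5) x[n] · ω_6^(2n) where ω_6 = e^(-2πi/6)
= (-3)·ω_6^0 + (3)·ω_6^2 + (-1)·ω_6^4 + (3)·ω_6^6 + (-2)·ω_6^8 + (0)·ω_6^10

X[2] = -1.7321i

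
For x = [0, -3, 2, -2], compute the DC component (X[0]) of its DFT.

X[0] = Σ(n=0 to 3) x[n] · ω_4^0 = Σ x[n]
= (0) + (-3) + (2) + (-2)

X[0] = -3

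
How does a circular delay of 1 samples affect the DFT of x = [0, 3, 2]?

Time shift by 1: X_shifted[k] = ω_3^(1k) · X[k]
Shifted x = [2, 0, 3]

DFT(x[n-1]) = [5, 0.5000+2.5981i, 0.5000-2.5981i]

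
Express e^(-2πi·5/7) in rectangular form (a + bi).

ω_7^5 = e^(-2πi·5/7)
= cos(-2π·5/7) + i·sin(-2π·5/7)
= cos(-10π/7) + i·sin(-10π/7)

ω_7^5 = cos(-10π/7) + i·sin(-10π/7) = -0.2225+0.9749i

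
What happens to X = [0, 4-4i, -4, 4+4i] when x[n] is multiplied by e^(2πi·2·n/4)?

Modulation property: DFT(ω_4^(-2n)·x[n]) = X[(k-2) mod 4], so circularly shift X by 2 positions.

X[k-2] = [-4, 4+4i, 0, 4-4i]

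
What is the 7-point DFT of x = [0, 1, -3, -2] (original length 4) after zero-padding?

Original 4-point DFT: [-4, 3-3i, -2, 3+3i]
Zero-padded 7-point DFT provides frequency interpolation.

DFT_7([x, 0, ...]) = [-4, 3.0930+3.0107i, 1.2334-3.8402i, -2.3264-0.8295i, -2.3264+0.8295i, 1.2334+3.8402i, 3.0930-3.0107i]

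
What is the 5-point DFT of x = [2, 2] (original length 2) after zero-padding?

Original 2-point DFT: [4, 0]
Zero-padded 5-point DFT provides frequency interpolation.

DFT_5([x, 0, ...]) = [4, 2.6180-1.9021i, 0.3820-1.1756i, 0.3820+1.1756i, 2.6180+1.9021i]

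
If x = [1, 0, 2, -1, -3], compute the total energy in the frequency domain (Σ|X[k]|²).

Parseval: Σ|x[n]|² = (1/N)Σ|X[k]|², so Σ|X[k]|² = N·Σ|x[n]|² = 5·15.0000

Σ|X[k]|² = N·Σ|x[n]|² = 5·15.0000 = 75.0000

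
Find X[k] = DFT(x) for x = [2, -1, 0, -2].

X[k] = Σ(n=0 to 3) x[n] · ω_4^(nk)
where ω_4 = e^(-2πi/4)

Computing each X[k]:
X[0] = -1
X[1] = 2-1i
X[2] = 5
X[3] = 2+1i

X = [-1, 2-1i, 5, 2+1i]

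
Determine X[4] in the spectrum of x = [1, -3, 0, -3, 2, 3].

X[4] = Σ(n=0 to 5) x[n] · ω_6^(4n) where ω_6 = e^(-2πi/6)
= (1)·ω_6^0 + (-3)·ω_6^4 + (0)·ω_6^8 + (-3)·ω_6^12 + (2)·ω_6^16 + (3)·ω_6^20

X[4] = -3.0000-3.4641i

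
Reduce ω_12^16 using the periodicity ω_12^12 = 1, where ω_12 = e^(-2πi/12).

Since ω_12^12 = 1, powers reduce modulo 12.
16 mod 12 = 4
So ω_12^16 = ω_12^4 = e^(-2πi·4/12)

ω_12^16 = ω_12^4 = -0.5000-0.8660i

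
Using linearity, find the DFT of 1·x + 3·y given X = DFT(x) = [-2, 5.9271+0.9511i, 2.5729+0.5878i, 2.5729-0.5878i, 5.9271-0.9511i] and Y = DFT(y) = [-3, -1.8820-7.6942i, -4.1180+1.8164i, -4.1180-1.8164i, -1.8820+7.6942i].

By linearity: DFT(1x + 3y) = 1·DFT(x) + 3·DFT(y)
= 1·[-2, 5.9271+0.9511i, 2.5729+0.5878i, 2.5729-0.5878i, 5.9271-0.9511i] + 3·[-3, -1.8820-7.6942i, -4.1180+1.8164i, -4.1180-1.8164i, -1.8820+7.6942i]

Computing element-wise:
Z[0] = 1·(-2) + 3·(-3) = -11
Z[1] = 1·(5.9271+0.9511i) + 3·(-1.8820-7.6942i) = 0.2811-22.1315i
Z[2] = 1·(2.5729+0.5878i) + 3·(-4.1180+1.8164i) = -9.7811+6.0370i
Z[3] = 1·(2.5729-0.5878i) + 3·(-4.1180-1.8164i) = -9.7811-6.0370i
Z[4] = 1·(5.9271-0.9511i) + 3·(-1.8820+7.6942i) = 0.2811+22.1315i

DFT(1x + 3y) = 1·X + 3·Y = [-11, 0.2811-22.1315i, -9.7811+6.0370i, -9.7811-6.0370i, 0.2811+22.1315i]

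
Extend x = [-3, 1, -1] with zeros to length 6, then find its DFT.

Original 3-point DFT: [-3, -3.0000-1.7321i, -3.0000+1.7321i]
Zero-padded 6-point DFT provides frequency interpolation.

DFT_6([x, 0, ...]) = [-3, -2, -3.0000-1.7321i, -5, -3.0000+1.7321i, -2]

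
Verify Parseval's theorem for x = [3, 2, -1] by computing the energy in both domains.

Time domain:
Σ|x[n]|² = |3|² + |2|² + |-1|² = 14.0000

Frequency domain:
(1/3)Σ|X[k]|² = (1/3)(|4|² + |2.5000-2.5981i|² + |2.5000+2.5981i|²) = (1/3)·42.0000 = 14.0000

Both sides agree, confirming Parseval's theorem.

Σ|x[n]|² = (1/N)Σ|X[k]|² = 14.0000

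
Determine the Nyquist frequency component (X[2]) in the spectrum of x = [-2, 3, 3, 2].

X[2] = Σ(n=0 to 3) x[n] · ω_4^(2n) where ω_4 = e^(-2πi/4)
= (-2)·ω_4^0 + (3)·ω_4^2 + (3)·ω_4^4 + (2)·ω_4^6

X[2] = -4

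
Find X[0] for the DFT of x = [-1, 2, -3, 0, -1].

X[0] = Σ(n=0 to 4) x[n] · ω_5^0 = Σ x[n]
= (-1) + (2) + (-3) + (0) + (-1)

X[0] = -3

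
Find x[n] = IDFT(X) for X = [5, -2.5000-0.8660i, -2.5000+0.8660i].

x[n] = (1/3) Σ(k=0 to 2) X[k] · e^(2πikn/3)

Computing each x[n]:
x[0] = 0
x[1] = 3
x[2] = 2

x = [0, 3, 2]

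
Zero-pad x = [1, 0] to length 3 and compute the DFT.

Original 2-point DFT: [1, 1]
Zero-padded 3-point DFT provides frequency interpolation.

DFT_3([x, 0, ...]) = [1, 1, 1]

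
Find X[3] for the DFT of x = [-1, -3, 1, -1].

X[3] = Σ(n=0 to 3) x[n] · ω_4^(3n) where ω_4 = e^(-2πi/4)
= (-1)·ω_4^0 + (-3)·ω_4^3 + (1)·ω_4^6 + (-1)·ω_4^9

X[3] = -2-2i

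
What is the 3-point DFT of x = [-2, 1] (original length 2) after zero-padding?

Original 2-point DFT: [-1, -3]
Zero-padded 3-point DFT provides frequency interpolation.

DFT_3([x, 0, ...]) = [-1, -2.5000-0.8660i, -2.5000+0.8660i]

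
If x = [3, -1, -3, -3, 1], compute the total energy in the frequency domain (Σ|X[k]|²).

Parseval: Σ|x[n]|² = (1/N)Σ|X[k]|², so Σ|X[k]|² = N·Σ|x[n]|² = 5·29.0000

Σ|X[k]|² = N·Σ|x[n]|² = 5·29.0000 = 145.0000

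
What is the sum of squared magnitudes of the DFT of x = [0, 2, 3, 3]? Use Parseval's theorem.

Parseval: Σ|x[n]|² = (1/N)Σ|X[k]|², so Σ|X[k]|² = N·Σ|x[n]|² = 4·22.0000

Σ|X[k]|² = N·Σ|x[n]|² = 4·22.0000 = 88.0000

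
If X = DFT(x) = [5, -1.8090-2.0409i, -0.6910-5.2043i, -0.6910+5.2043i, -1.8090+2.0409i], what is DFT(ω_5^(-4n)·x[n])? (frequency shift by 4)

Modulation property: DFT(ω_5^(-4n)·x[n]) = X[(k-4) mod 5], so circularly shift X by 4 positions.

X[k-4] = [-1.8090-2.0409i, -0.6910-5.2043i, -0.6910+5.2043i, -1.8090+2.0409i, 5]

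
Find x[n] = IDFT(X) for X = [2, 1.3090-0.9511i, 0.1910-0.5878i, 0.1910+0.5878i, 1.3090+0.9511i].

x[n] = (1/5) Σ(k=0 to 4) X[k] · e^(2πikn/5)

Computing each x[n]:
x[0] = 1
x[1] = 1
x[2] = 0
x[3] = 0
x[4] = 0

x = [1, 1, 0, 0, 0]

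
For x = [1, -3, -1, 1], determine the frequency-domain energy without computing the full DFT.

Parseval: Σ|x[n]|² = (1/N)Σ|X[k]|², so Σ|X[k]|² = N·Σ|x[n]|² = 4·12.0000

Σ|X[k]|² = N·Σ|x[n]|² = 4·12.0000 = 48.0000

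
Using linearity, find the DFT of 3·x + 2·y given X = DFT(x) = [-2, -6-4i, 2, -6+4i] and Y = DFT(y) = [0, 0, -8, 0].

By linearity: DFT(3x + 2y) = 3·DFT(x) + 2·DFT(y)
= 3·[-2, -6-4i, 2, -6+4i] + 2·[0, 0, -8, 0]

Computing element-wise:
Z[0] = 3·(-2) + 2·(0) = -6
Z[1] = 3·(-6-4i) + 2·(0) = -18-12i
Z[2] = 3·(2) + 2·(-8) = -10
Z[3] = 3·(-6+4i) + 2·(0) = -18+12i

DFT(3x + 2y) = 3·X + 2·Y = [-6, -18-12i, -10, -18+12i]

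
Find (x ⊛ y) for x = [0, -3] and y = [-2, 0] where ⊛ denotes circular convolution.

(x ⊛ y)[n] = Σ(m=0 to 1) x[m] · y[(n-m) mod 2]

Computing each output sample:
(x ⊛ y)[0] = 0
(x ⊛ y)[1] = 6

x ⊛ y = [0, 6]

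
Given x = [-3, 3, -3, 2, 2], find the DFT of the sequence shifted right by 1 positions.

Time shift by 1: X_shifted[k] = ω_5^(1k) · X[k]
Shifted x = [2, -3, 3, -3, 2]

DFT(x[n-1]) = [1, 1.6910+1.2286i, 2.8090+8.6453i, 2.8090-8.6453i, 1.6910-1.2286i]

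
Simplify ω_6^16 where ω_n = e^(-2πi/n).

Since ω_6^6 = 1, powers reduce modulo 6.
16 mod 6 = 4
So ω_6^16 = ω_6^4 = e^(-2πi·4/6)

ω_6^16 = ω_6^4 = -0.5000+0.8660i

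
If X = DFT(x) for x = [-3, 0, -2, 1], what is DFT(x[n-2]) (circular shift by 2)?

Time shift by 2: X_shifted[k] = ω_4^(2k) · X[k]
Shifted x = [-2, 1, -3, 0]

DFT(x[n-2]) = [-4, 1-1i, -6, 1+1i]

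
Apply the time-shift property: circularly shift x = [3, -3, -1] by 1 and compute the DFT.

Time shift by 1: X_shifted[k] = ω_3^(1k) · X[k]
Shifted x = [-1, 3, -3]

DFT(x[n-1]) = [-1, -1.0000-5.1962i, -1.0000+5.1962i]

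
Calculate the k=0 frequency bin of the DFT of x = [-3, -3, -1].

X[0] = Σ(n=0 to 2) x[n] · ω_3^0 = Σ x[n]
= (-3) + (-3) + (-1)

X[0] = -7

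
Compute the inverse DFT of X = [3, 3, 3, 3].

x[n] = (1/4) Σ(k=0 to 3) X[k] · e^(2πikn/4)

Computing each x[n]:
x[0] = 3
x[1] = 0
x[2] = 0
x[3] = 0

x = [3, 0, 0, 0]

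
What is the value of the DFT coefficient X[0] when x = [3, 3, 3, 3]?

X[0] = Σ(n=0 to 3) x[n] · ω_4^0 = Σ x[n]
= (3) + (3) + (3) + (3)

X[0] = 12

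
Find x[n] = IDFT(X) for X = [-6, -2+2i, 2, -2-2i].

x[n] = (1/4) Σ(k=0 to 3) X[k] · e^(2πikn/4)

Computing each x[n]:
x[0] = -2
x[1] = -3
x[2] = 0
x[3] = -1

x = [-2, -3, 0, -1]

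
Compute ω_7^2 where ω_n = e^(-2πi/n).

ω_7^2 = e^(-2πi·2/7)
= cos(-2π·2/7) + i·sin(-2π·2/7)
= cos(-4π/7) + i·sin(-4π/7)

ω_7^2 = cos(-4π/7) + i·sin(-4π/7) = -0.2225-0.9749i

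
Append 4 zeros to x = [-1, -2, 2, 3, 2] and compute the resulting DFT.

Original 5-point DFT: [4, -5.0451+4.3920i, 0.5451+1.4001i, 0.5451-1.4001i, -5.0451-4.3920i]
Zero-padded 9-point DFT provides frequency interpolation.

DFT_9([x, 0, ...]) = [4, -5.5642-3.9662i, -3.1946+5.1692i, 1.0000+1.7321i, 1.2588+1.3412i, 1.2588-1.3412i, 1.0000-1.7321i, -3.1946-5.1692i, -5.5642+3.9662i]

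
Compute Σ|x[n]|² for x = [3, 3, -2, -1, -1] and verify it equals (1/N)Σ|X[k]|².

Time domain:
Σ|x[n]|² = |3|² + |3|² + |-2|² + |-1|² + |-1|² = 24.0000

Frequency domain:
(1/5)Σ|X[k]|² = (1/5)(|2|² + |6.0451-3.2164i|² + |0.4549-3.3022i|² + |0.4549+3.3022i|² + |6.0451+3.2164i|²) = (1/5)·120.0000 = 24.0000

Both sides agree, confirming Parseval's theorem.

Σ|x[n]|² = (1/N)Σ|X[k]|² = 24.0000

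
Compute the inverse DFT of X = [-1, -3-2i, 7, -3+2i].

x[n] = (1/4) Σ(k=0 to 3) X[k] · e^(2πikn/4)

Computing each x[n]:
x[0] = 0
x[1] = -1
x[2] = 3
x[3] = -3

x = [0, -1, 3, -3]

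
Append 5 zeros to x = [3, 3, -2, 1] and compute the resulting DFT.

Original 4-point DFT: [5, 5-2i, -3, 5+2i]
Zero-padded 9-point DFT provides frequency interpolation.

DFT_9([x, 0, ...]) = [5, 4.4508-0.8248i, 4.9003-1.4044i, 3.5000-4.3301i, -1.8512-3.1777i, -1.8512+3.1777i, 3.5000+4.3301i, 4.9003+1.4044i, 4.4508+0.8248i]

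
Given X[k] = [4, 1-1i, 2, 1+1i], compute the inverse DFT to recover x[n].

x[n] = (1/4) Σ(k=0 to 3) X[k] · e^(2πikn/4)

Computing each x[n]:
x[0] = 2
x[1] = 1
x[2] = 1
x[3] = 0

x = [2, 1, 1, 0]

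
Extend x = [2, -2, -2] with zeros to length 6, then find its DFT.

Original 3-point DFT: [-2, 4, 4]
Zero-padded 6-point DFT provides frequency interpolation.

DFT_6([x, 0, ...]) = [-2, 2.0000+3.4641i, 4, 2, 4, 2.0000-3.4641i]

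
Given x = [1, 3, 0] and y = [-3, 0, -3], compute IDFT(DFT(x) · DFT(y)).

(x ⊛ y)[n] = Σ(m=0 to 2) x[m] · y[(n-m) mod 3]

Computing each output sample:
(x ⊛ y)[0] = -12
(x ⊛ y)[1] = -9
(x ⊛ y)[2] = -3

x ⊛ y = [-12, -9, -3]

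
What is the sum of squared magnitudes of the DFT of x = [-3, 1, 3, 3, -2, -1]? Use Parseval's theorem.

Parseval: Σ|x[n]|² = (1/N)Σ|X[k]|², so Σ|X[k]|² = N·Σ|x[n]|² = 6·33.0000

Σ|X[k]|² = N·Σ|x[n]|² = 6·33.0000 = 198.0000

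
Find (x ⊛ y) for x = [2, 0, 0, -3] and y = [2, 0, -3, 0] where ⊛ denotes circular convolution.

(x ⊛ y)[n] = Σ(m=0 to 3) x[m] · y[(n-m) mod 4]

Computing each output sample:
(x ⊛ y)[0] = 4
(x ⊛ y)[1] = 9
(x ⊛ y)[2] = -6
(x ⊛ y)[3] = -6

x ⊛ y = [4, 9, -6, -6]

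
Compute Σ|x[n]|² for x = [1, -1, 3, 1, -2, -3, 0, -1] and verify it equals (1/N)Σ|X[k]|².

Time domain:
Σ|x[n]|² = |1|² + |-1|² + |3|² + |1|² + |-2|² + |-3|² + |0|² + |-1|² = 26.0000

Frequency domain:
(1/8)Σ|X[k]|² = (1/8)(|-2|² + |3.0000-5.8284i|² + |-4+4i|² + |3.0000+0.1716i|² + |6|² + |3.0000-0.1716i|² + |-4-4i|² + |3.0000+5.8284i|²) = (1/8)·208.0000 = 26.0000

Both sides agree, confirming Parseval's theorem.

Σ|x[n]|² = (1/N)Σ|X[k]|² = 26.0000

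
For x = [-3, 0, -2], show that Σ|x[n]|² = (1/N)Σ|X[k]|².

Time domain:
Σ|x[n]|² = |-3|² + |0|² + |-2|² = 13.0000

Frequency domain:
(1/3)Σ|X[k]|² = (1/3)(|-5|² + |-2.0000-1.7321i|² + |-2.0000+1.7321i|²) = (1/3)·39.0000 = 13.0000

Both sides agree, confirming Parseval's theorem.

Σ|x[n]|² = (1/N)Σ|X[k]|² = 13.0000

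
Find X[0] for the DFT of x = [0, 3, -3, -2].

X[0] = Σ(n=0 to 3) x[n] · ω_4^0 = Σ x[n]
= (0) + (3) + (-3) + (-2)

X[0] = -2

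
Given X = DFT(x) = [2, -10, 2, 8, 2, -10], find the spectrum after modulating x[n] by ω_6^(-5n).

Modulation property: DFT(ω_6^(-5n)·x[n]) = X[(k-5) mod 6], so circularly shift X by 5 positions.

X[k-5] = [-10, 2, 8, 2, -10, 2]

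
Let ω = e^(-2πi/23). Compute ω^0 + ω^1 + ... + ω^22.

Sum of all nth roots of unity equals 0 for n > 1 (geometric series with r ≠ 1).

0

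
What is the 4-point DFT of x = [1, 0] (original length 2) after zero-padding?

Original 2-point DFT: [1, 1]
Zero-padded 4-point DFT provides frequency interpolation.

DFT_4([x, 0, ...]) = [1, 1, 1, 1]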